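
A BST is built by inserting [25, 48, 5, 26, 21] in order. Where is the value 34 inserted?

Starting tree (level order): [25, 5, 48, None, 21, 26]
Insertion path: 25 -> 48 -> 26
Result: insert 34 as right child of 26
Final tree (level order): [25, 5, 48, None, 21, 26, None, None, None, None, 34]


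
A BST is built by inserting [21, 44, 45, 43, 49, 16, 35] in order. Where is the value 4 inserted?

Starting tree (level order): [21, 16, 44, None, None, 43, 45, 35, None, None, 49]
Insertion path: 21 -> 16
Result: insert 4 as left child of 16
Final tree (level order): [21, 16, 44, 4, None, 43, 45, None, None, 35, None, None, 49]


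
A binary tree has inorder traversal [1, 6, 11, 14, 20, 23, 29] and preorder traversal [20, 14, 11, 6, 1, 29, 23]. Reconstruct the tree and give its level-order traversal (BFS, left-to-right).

Inorder:  [1, 6, 11, 14, 20, 23, 29]
Preorder: [20, 14, 11, 6, 1, 29, 23]
Algorithm: preorder visits root first, so consume preorder in order;
for each root, split the current inorder slice at that value into
left-subtree inorder and right-subtree inorder, then recurse.
Recursive splits:
  root=20; inorder splits into left=[1, 6, 11, 14], right=[23, 29]
  root=14; inorder splits into left=[1, 6, 11], right=[]
  root=11; inorder splits into left=[1, 6], right=[]
  root=6; inorder splits into left=[1], right=[]
  root=1; inorder splits into left=[], right=[]
  root=29; inorder splits into left=[23], right=[]
  root=23; inorder splits into left=[], right=[]
Reconstructed level-order: [20, 14, 29, 11, 23, 6, 1]


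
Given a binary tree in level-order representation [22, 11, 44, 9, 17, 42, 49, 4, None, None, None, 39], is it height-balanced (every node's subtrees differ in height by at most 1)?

Tree (level-order array): [22, 11, 44, 9, 17, 42, 49, 4, None, None, None, 39]
Definition: a tree is height-balanced if, at every node, |h(left) - h(right)| <= 1 (empty subtree has height -1).
Bottom-up per-node check:
  node 4: h_left=-1, h_right=-1, diff=0 [OK], height=0
  node 9: h_left=0, h_right=-1, diff=1 [OK], height=1
  node 17: h_left=-1, h_right=-1, diff=0 [OK], height=0
  node 11: h_left=1, h_right=0, diff=1 [OK], height=2
  node 39: h_left=-1, h_right=-1, diff=0 [OK], height=0
  node 42: h_left=0, h_right=-1, diff=1 [OK], height=1
  node 49: h_left=-1, h_right=-1, diff=0 [OK], height=0
  node 44: h_left=1, h_right=0, diff=1 [OK], height=2
  node 22: h_left=2, h_right=2, diff=0 [OK], height=3
All nodes satisfy the balance condition.
Result: Balanced


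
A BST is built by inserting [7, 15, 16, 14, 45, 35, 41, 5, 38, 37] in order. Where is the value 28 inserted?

Starting tree (level order): [7, 5, 15, None, None, 14, 16, None, None, None, 45, 35, None, None, 41, 38, None, 37]
Insertion path: 7 -> 15 -> 16 -> 45 -> 35
Result: insert 28 as left child of 35
Final tree (level order): [7, 5, 15, None, None, 14, 16, None, None, None, 45, 35, None, 28, 41, None, None, 38, None, 37]


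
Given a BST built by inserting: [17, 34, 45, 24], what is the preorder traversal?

Tree insertion order: [17, 34, 45, 24]
Tree (level-order array): [17, None, 34, 24, 45]
Preorder traversal: [17, 34, 24, 45]


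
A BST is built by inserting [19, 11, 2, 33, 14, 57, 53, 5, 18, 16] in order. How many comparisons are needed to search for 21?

Search path for 21: 19 -> 33
Found: False
Comparisons: 2


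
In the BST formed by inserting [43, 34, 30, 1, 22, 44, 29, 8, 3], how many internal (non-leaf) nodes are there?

Tree built from: [43, 34, 30, 1, 22, 44, 29, 8, 3]
Tree (level-order array): [43, 34, 44, 30, None, None, None, 1, None, None, 22, 8, 29, 3]
Rule: An internal node has at least one child.
Per-node child counts:
  node 43: 2 child(ren)
  node 34: 1 child(ren)
  node 30: 1 child(ren)
  node 1: 1 child(ren)
  node 22: 2 child(ren)
  node 8: 1 child(ren)
  node 3: 0 child(ren)
  node 29: 0 child(ren)
  node 44: 0 child(ren)
Matching nodes: [43, 34, 30, 1, 22, 8]
Count of internal (non-leaf) nodes: 6


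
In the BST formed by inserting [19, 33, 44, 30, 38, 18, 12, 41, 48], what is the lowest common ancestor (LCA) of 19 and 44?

Tree insertion order: [19, 33, 44, 30, 38, 18, 12, 41, 48]
Tree (level-order array): [19, 18, 33, 12, None, 30, 44, None, None, None, None, 38, 48, None, 41]
In a BST, the LCA of p=19, q=44 is the first node v on the
root-to-leaf path with p <= v <= q (go left if both < v, right if both > v).
Walk from root:
  at 19: 19 <= 19 <= 44, this is the LCA
LCA = 19


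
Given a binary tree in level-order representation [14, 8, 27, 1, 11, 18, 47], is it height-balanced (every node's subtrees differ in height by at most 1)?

Tree (level-order array): [14, 8, 27, 1, 11, 18, 47]
Definition: a tree is height-balanced if, at every node, |h(left) - h(right)| <= 1 (empty subtree has height -1).
Bottom-up per-node check:
  node 1: h_left=-1, h_right=-1, diff=0 [OK], height=0
  node 11: h_left=-1, h_right=-1, diff=0 [OK], height=0
  node 8: h_left=0, h_right=0, diff=0 [OK], height=1
  node 18: h_left=-1, h_right=-1, diff=0 [OK], height=0
  node 47: h_left=-1, h_right=-1, diff=0 [OK], height=0
  node 27: h_left=0, h_right=0, diff=0 [OK], height=1
  node 14: h_left=1, h_right=1, diff=0 [OK], height=2
All nodes satisfy the balance condition.
Result: Balanced


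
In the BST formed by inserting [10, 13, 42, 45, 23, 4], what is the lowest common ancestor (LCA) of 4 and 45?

Tree insertion order: [10, 13, 42, 45, 23, 4]
Tree (level-order array): [10, 4, 13, None, None, None, 42, 23, 45]
In a BST, the LCA of p=4, q=45 is the first node v on the
root-to-leaf path with p <= v <= q (go left if both < v, right if both > v).
Walk from root:
  at 10: 4 <= 10 <= 45, this is the LCA
LCA = 10


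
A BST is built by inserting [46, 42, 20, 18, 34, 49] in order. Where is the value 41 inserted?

Starting tree (level order): [46, 42, 49, 20, None, None, None, 18, 34]
Insertion path: 46 -> 42 -> 20 -> 34
Result: insert 41 as right child of 34
Final tree (level order): [46, 42, 49, 20, None, None, None, 18, 34, None, None, None, 41]


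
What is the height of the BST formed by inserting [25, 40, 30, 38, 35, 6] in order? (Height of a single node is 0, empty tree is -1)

Insertion order: [25, 40, 30, 38, 35, 6]
Tree (level-order array): [25, 6, 40, None, None, 30, None, None, 38, 35]
Compute height bottom-up (empty subtree = -1):
  height(6) = 1 + max(-1, -1) = 0
  height(35) = 1 + max(-1, -1) = 0
  height(38) = 1 + max(0, -1) = 1
  height(30) = 1 + max(-1, 1) = 2
  height(40) = 1 + max(2, -1) = 3
  height(25) = 1 + max(0, 3) = 4
Height = 4


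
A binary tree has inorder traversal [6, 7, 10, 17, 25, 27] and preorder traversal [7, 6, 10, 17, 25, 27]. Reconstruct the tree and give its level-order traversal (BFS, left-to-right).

Inorder:  [6, 7, 10, 17, 25, 27]
Preorder: [7, 6, 10, 17, 25, 27]
Algorithm: preorder visits root first, so consume preorder in order;
for each root, split the current inorder slice at that value into
left-subtree inorder and right-subtree inorder, then recurse.
Recursive splits:
  root=7; inorder splits into left=[6], right=[10, 17, 25, 27]
  root=6; inorder splits into left=[], right=[]
  root=10; inorder splits into left=[], right=[17, 25, 27]
  root=17; inorder splits into left=[], right=[25, 27]
  root=25; inorder splits into left=[], right=[27]
  root=27; inorder splits into left=[], right=[]
Reconstructed level-order: [7, 6, 10, 17, 25, 27]


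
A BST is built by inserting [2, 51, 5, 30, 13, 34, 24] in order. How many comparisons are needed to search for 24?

Search path for 24: 2 -> 51 -> 5 -> 30 -> 13 -> 24
Found: True
Comparisons: 6


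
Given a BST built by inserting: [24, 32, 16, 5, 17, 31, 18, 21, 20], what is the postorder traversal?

Tree insertion order: [24, 32, 16, 5, 17, 31, 18, 21, 20]
Tree (level-order array): [24, 16, 32, 5, 17, 31, None, None, None, None, 18, None, None, None, 21, 20]
Postorder traversal: [5, 20, 21, 18, 17, 16, 31, 32, 24]


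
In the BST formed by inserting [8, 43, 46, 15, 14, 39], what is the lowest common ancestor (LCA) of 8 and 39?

Tree insertion order: [8, 43, 46, 15, 14, 39]
Tree (level-order array): [8, None, 43, 15, 46, 14, 39]
In a BST, the LCA of p=8, q=39 is the first node v on the
root-to-leaf path with p <= v <= q (go left if both < v, right if both > v).
Walk from root:
  at 8: 8 <= 8 <= 39, this is the LCA
LCA = 8


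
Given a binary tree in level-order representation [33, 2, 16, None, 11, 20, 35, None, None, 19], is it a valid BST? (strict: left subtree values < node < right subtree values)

Level-order array: [33, 2, 16, None, 11, 20, 35, None, None, 19]
Validate using subtree bounds (lo, hi): at each node, require lo < value < hi,
then recurse left with hi=value and right with lo=value.
Preorder trace (stopping at first violation):
  at node 33 with bounds (-inf, +inf): OK
  at node 2 with bounds (-inf, 33): OK
  at node 11 with bounds (2, 33): OK
  at node 16 with bounds (33, +inf): VIOLATION
Node 16 violates its bound: not (33 < 16 < +inf).
Result: Not a valid BST


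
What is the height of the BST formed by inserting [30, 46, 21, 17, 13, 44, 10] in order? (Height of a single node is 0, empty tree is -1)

Insertion order: [30, 46, 21, 17, 13, 44, 10]
Tree (level-order array): [30, 21, 46, 17, None, 44, None, 13, None, None, None, 10]
Compute height bottom-up (empty subtree = -1):
  height(10) = 1 + max(-1, -1) = 0
  height(13) = 1 + max(0, -1) = 1
  height(17) = 1 + max(1, -1) = 2
  height(21) = 1 + max(2, -1) = 3
  height(44) = 1 + max(-1, -1) = 0
  height(46) = 1 + max(0, -1) = 1
  height(30) = 1 + max(3, 1) = 4
Height = 4


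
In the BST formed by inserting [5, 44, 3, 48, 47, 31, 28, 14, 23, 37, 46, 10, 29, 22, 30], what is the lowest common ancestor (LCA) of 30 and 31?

Tree insertion order: [5, 44, 3, 48, 47, 31, 28, 14, 23, 37, 46, 10, 29, 22, 30]
Tree (level-order array): [5, 3, 44, None, None, 31, 48, 28, 37, 47, None, 14, 29, None, None, 46, None, 10, 23, None, 30, None, None, None, None, 22]
In a BST, the LCA of p=30, q=31 is the first node v on the
root-to-leaf path with p <= v <= q (go left if both < v, right if both > v).
Walk from root:
  at 5: both 30 and 31 > 5, go right
  at 44: both 30 and 31 < 44, go left
  at 31: 30 <= 31 <= 31, this is the LCA
LCA = 31


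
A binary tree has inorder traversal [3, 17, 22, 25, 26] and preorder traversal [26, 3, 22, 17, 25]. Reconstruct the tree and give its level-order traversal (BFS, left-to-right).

Inorder:  [3, 17, 22, 25, 26]
Preorder: [26, 3, 22, 17, 25]
Algorithm: preorder visits root first, so consume preorder in order;
for each root, split the current inorder slice at that value into
left-subtree inorder and right-subtree inorder, then recurse.
Recursive splits:
  root=26; inorder splits into left=[3, 17, 22, 25], right=[]
  root=3; inorder splits into left=[], right=[17, 22, 25]
  root=22; inorder splits into left=[17], right=[25]
  root=17; inorder splits into left=[], right=[]
  root=25; inorder splits into left=[], right=[]
Reconstructed level-order: [26, 3, 22, 17, 25]


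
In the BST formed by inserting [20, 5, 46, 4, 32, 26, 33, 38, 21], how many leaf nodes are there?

Tree built from: [20, 5, 46, 4, 32, 26, 33, 38, 21]
Tree (level-order array): [20, 5, 46, 4, None, 32, None, None, None, 26, 33, 21, None, None, 38]
Rule: A leaf has 0 children.
Per-node child counts:
  node 20: 2 child(ren)
  node 5: 1 child(ren)
  node 4: 0 child(ren)
  node 46: 1 child(ren)
  node 32: 2 child(ren)
  node 26: 1 child(ren)
  node 21: 0 child(ren)
  node 33: 1 child(ren)
  node 38: 0 child(ren)
Matching nodes: [4, 21, 38]
Count of leaf nodes: 3


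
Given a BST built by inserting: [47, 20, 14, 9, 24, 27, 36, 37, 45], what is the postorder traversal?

Tree insertion order: [47, 20, 14, 9, 24, 27, 36, 37, 45]
Tree (level-order array): [47, 20, None, 14, 24, 9, None, None, 27, None, None, None, 36, None, 37, None, 45]
Postorder traversal: [9, 14, 45, 37, 36, 27, 24, 20, 47]


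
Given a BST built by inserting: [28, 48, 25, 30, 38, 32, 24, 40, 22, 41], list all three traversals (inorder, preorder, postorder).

Tree insertion order: [28, 48, 25, 30, 38, 32, 24, 40, 22, 41]
Tree (level-order array): [28, 25, 48, 24, None, 30, None, 22, None, None, 38, None, None, 32, 40, None, None, None, 41]
Inorder (L, root, R): [22, 24, 25, 28, 30, 32, 38, 40, 41, 48]
Preorder (root, L, R): [28, 25, 24, 22, 48, 30, 38, 32, 40, 41]
Postorder (L, R, root): [22, 24, 25, 32, 41, 40, 38, 30, 48, 28]


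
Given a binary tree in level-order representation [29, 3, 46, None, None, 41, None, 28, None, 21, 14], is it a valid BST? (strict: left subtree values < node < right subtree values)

Level-order array: [29, 3, 46, None, None, 41, None, 28, None, 21, 14]
Validate using subtree bounds (lo, hi): at each node, require lo < value < hi,
then recurse left with hi=value and right with lo=value.
Preorder trace (stopping at first violation):
  at node 29 with bounds (-inf, +inf): OK
  at node 3 with bounds (-inf, 29): OK
  at node 46 with bounds (29, +inf): OK
  at node 41 with bounds (29, 46): OK
  at node 28 with bounds (29, 41): VIOLATION
Node 28 violates its bound: not (29 < 28 < 41).
Result: Not a valid BST


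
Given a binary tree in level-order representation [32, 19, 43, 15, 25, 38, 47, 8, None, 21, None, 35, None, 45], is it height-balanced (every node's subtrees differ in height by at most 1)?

Tree (level-order array): [32, 19, 43, 15, 25, 38, 47, 8, None, 21, None, 35, None, 45]
Definition: a tree is height-balanced if, at every node, |h(left) - h(right)| <= 1 (empty subtree has height -1).
Bottom-up per-node check:
  node 8: h_left=-1, h_right=-1, diff=0 [OK], height=0
  node 15: h_left=0, h_right=-1, diff=1 [OK], height=1
  node 21: h_left=-1, h_right=-1, diff=0 [OK], height=0
  node 25: h_left=0, h_right=-1, diff=1 [OK], height=1
  node 19: h_left=1, h_right=1, diff=0 [OK], height=2
  node 35: h_left=-1, h_right=-1, diff=0 [OK], height=0
  node 38: h_left=0, h_right=-1, diff=1 [OK], height=1
  node 45: h_left=-1, h_right=-1, diff=0 [OK], height=0
  node 47: h_left=0, h_right=-1, diff=1 [OK], height=1
  node 43: h_left=1, h_right=1, diff=0 [OK], height=2
  node 32: h_left=2, h_right=2, diff=0 [OK], height=3
All nodes satisfy the balance condition.
Result: Balanced


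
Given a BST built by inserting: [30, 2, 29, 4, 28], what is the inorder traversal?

Tree insertion order: [30, 2, 29, 4, 28]
Tree (level-order array): [30, 2, None, None, 29, 4, None, None, 28]
Inorder traversal: [2, 4, 28, 29, 30]


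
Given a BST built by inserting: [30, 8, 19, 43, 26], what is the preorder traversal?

Tree insertion order: [30, 8, 19, 43, 26]
Tree (level-order array): [30, 8, 43, None, 19, None, None, None, 26]
Preorder traversal: [30, 8, 19, 26, 43]


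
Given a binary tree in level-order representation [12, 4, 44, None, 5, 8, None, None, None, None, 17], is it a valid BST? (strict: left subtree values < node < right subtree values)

Level-order array: [12, 4, 44, None, 5, 8, None, None, None, None, 17]
Validate using subtree bounds (lo, hi): at each node, require lo < value < hi,
then recurse left with hi=value and right with lo=value.
Preorder trace (stopping at first violation):
  at node 12 with bounds (-inf, +inf): OK
  at node 4 with bounds (-inf, 12): OK
  at node 5 with bounds (4, 12): OK
  at node 44 with bounds (12, +inf): OK
  at node 8 with bounds (12, 44): VIOLATION
Node 8 violates its bound: not (12 < 8 < 44).
Result: Not a valid BST


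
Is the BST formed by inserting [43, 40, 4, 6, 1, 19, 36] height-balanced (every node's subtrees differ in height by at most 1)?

Tree (level-order array): [43, 40, None, 4, None, 1, 6, None, None, None, 19, None, 36]
Definition: a tree is height-balanced if, at every node, |h(left) - h(right)| <= 1 (empty subtree has height -1).
Bottom-up per-node check:
  node 1: h_left=-1, h_right=-1, diff=0 [OK], height=0
  node 36: h_left=-1, h_right=-1, diff=0 [OK], height=0
  node 19: h_left=-1, h_right=0, diff=1 [OK], height=1
  node 6: h_left=-1, h_right=1, diff=2 [FAIL (|-1-1|=2 > 1)], height=2
  node 4: h_left=0, h_right=2, diff=2 [FAIL (|0-2|=2 > 1)], height=3
  node 40: h_left=3, h_right=-1, diff=4 [FAIL (|3--1|=4 > 1)], height=4
  node 43: h_left=4, h_right=-1, diff=5 [FAIL (|4--1|=5 > 1)], height=5
Node 6 violates the condition: |-1 - 1| = 2 > 1.
Result: Not balanced


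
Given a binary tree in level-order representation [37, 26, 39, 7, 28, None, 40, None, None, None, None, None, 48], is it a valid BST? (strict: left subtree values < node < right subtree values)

Level-order array: [37, 26, 39, 7, 28, None, 40, None, None, None, None, None, 48]
Validate using subtree bounds (lo, hi): at each node, require lo < value < hi,
then recurse left with hi=value and right with lo=value.
Preorder trace (stopping at first violation):
  at node 37 with bounds (-inf, +inf): OK
  at node 26 with bounds (-inf, 37): OK
  at node 7 with bounds (-inf, 26): OK
  at node 28 with bounds (26, 37): OK
  at node 39 with bounds (37, +inf): OK
  at node 40 with bounds (39, +inf): OK
  at node 48 with bounds (40, +inf): OK
No violation found at any node.
Result: Valid BST


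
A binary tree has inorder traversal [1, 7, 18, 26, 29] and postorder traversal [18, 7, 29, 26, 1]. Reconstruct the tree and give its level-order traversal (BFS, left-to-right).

Inorder:   [1, 7, 18, 26, 29]
Postorder: [18, 7, 29, 26, 1]
Algorithm: postorder visits root last, so walk postorder right-to-left;
each value is the root of the current inorder slice — split it at that
value, recurse on the right subtree first, then the left.
Recursive splits:
  root=1; inorder splits into left=[], right=[7, 18, 26, 29]
  root=26; inorder splits into left=[7, 18], right=[29]
  root=29; inorder splits into left=[], right=[]
  root=7; inorder splits into left=[], right=[18]
  root=18; inorder splits into left=[], right=[]
Reconstructed level-order: [1, 26, 7, 29, 18]


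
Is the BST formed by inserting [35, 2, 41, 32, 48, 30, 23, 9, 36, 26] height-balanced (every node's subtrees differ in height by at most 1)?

Tree (level-order array): [35, 2, 41, None, 32, 36, 48, 30, None, None, None, None, None, 23, None, 9, 26]
Definition: a tree is height-balanced if, at every node, |h(left) - h(right)| <= 1 (empty subtree has height -1).
Bottom-up per-node check:
  node 9: h_left=-1, h_right=-1, diff=0 [OK], height=0
  node 26: h_left=-1, h_right=-1, diff=0 [OK], height=0
  node 23: h_left=0, h_right=0, diff=0 [OK], height=1
  node 30: h_left=1, h_right=-1, diff=2 [FAIL (|1--1|=2 > 1)], height=2
  node 32: h_left=2, h_right=-1, diff=3 [FAIL (|2--1|=3 > 1)], height=3
  node 2: h_left=-1, h_right=3, diff=4 [FAIL (|-1-3|=4 > 1)], height=4
  node 36: h_left=-1, h_right=-1, diff=0 [OK], height=0
  node 48: h_left=-1, h_right=-1, diff=0 [OK], height=0
  node 41: h_left=0, h_right=0, diff=0 [OK], height=1
  node 35: h_left=4, h_right=1, diff=3 [FAIL (|4-1|=3 > 1)], height=5
Node 30 violates the condition: |1 - -1| = 2 > 1.
Result: Not balanced


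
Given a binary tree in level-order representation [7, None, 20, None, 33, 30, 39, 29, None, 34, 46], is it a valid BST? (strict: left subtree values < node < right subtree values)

Level-order array: [7, None, 20, None, 33, 30, 39, 29, None, 34, 46]
Validate using subtree bounds (lo, hi): at each node, require lo < value < hi,
then recurse left with hi=value and right with lo=value.
Preorder trace (stopping at first violation):
  at node 7 with bounds (-inf, +inf): OK
  at node 20 with bounds (7, +inf): OK
  at node 33 with bounds (20, +inf): OK
  at node 30 with bounds (20, 33): OK
  at node 29 with bounds (20, 30): OK
  at node 39 with bounds (33, +inf): OK
  at node 34 with bounds (33, 39): OK
  at node 46 with bounds (39, +inf): OK
No violation found at any node.
Result: Valid BST


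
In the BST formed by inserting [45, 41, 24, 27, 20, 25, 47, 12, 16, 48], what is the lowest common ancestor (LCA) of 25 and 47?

Tree insertion order: [45, 41, 24, 27, 20, 25, 47, 12, 16, 48]
Tree (level-order array): [45, 41, 47, 24, None, None, 48, 20, 27, None, None, 12, None, 25, None, None, 16]
In a BST, the LCA of p=25, q=47 is the first node v on the
root-to-leaf path with p <= v <= q (go left if both < v, right if both > v).
Walk from root:
  at 45: 25 <= 45 <= 47, this is the LCA
LCA = 45


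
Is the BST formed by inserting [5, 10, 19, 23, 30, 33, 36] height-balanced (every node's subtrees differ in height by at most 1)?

Tree (level-order array): [5, None, 10, None, 19, None, 23, None, 30, None, 33, None, 36]
Definition: a tree is height-balanced if, at every node, |h(left) - h(right)| <= 1 (empty subtree has height -1).
Bottom-up per-node check:
  node 36: h_left=-1, h_right=-1, diff=0 [OK], height=0
  node 33: h_left=-1, h_right=0, diff=1 [OK], height=1
  node 30: h_left=-1, h_right=1, diff=2 [FAIL (|-1-1|=2 > 1)], height=2
  node 23: h_left=-1, h_right=2, diff=3 [FAIL (|-1-2|=3 > 1)], height=3
  node 19: h_left=-1, h_right=3, diff=4 [FAIL (|-1-3|=4 > 1)], height=4
  node 10: h_left=-1, h_right=4, diff=5 [FAIL (|-1-4|=5 > 1)], height=5
  node 5: h_left=-1, h_right=5, diff=6 [FAIL (|-1-5|=6 > 1)], height=6
Node 30 violates the condition: |-1 - 1| = 2 > 1.
Result: Not balanced


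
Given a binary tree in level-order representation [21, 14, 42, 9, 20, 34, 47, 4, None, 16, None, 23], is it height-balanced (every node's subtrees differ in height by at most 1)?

Tree (level-order array): [21, 14, 42, 9, 20, 34, 47, 4, None, 16, None, 23]
Definition: a tree is height-balanced if, at every node, |h(left) - h(right)| <= 1 (empty subtree has height -1).
Bottom-up per-node check:
  node 4: h_left=-1, h_right=-1, diff=0 [OK], height=0
  node 9: h_left=0, h_right=-1, diff=1 [OK], height=1
  node 16: h_left=-1, h_right=-1, diff=0 [OK], height=0
  node 20: h_left=0, h_right=-1, diff=1 [OK], height=1
  node 14: h_left=1, h_right=1, diff=0 [OK], height=2
  node 23: h_left=-1, h_right=-1, diff=0 [OK], height=0
  node 34: h_left=0, h_right=-1, diff=1 [OK], height=1
  node 47: h_left=-1, h_right=-1, diff=0 [OK], height=0
  node 42: h_left=1, h_right=0, diff=1 [OK], height=2
  node 21: h_left=2, h_right=2, diff=0 [OK], height=3
All nodes satisfy the balance condition.
Result: Balanced


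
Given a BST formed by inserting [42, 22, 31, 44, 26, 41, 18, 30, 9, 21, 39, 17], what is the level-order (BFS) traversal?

Tree insertion order: [42, 22, 31, 44, 26, 41, 18, 30, 9, 21, 39, 17]
Tree (level-order array): [42, 22, 44, 18, 31, None, None, 9, 21, 26, 41, None, 17, None, None, None, 30, 39]
BFS from the root, enqueuing left then right child of each popped node:
  queue [42] -> pop 42, enqueue [22, 44], visited so far: [42]
  queue [22, 44] -> pop 22, enqueue [18, 31], visited so far: [42, 22]
  queue [44, 18, 31] -> pop 44, enqueue [none], visited so far: [42, 22, 44]
  queue [18, 31] -> pop 18, enqueue [9, 21], visited so far: [42, 22, 44, 18]
  queue [31, 9, 21] -> pop 31, enqueue [26, 41], visited so far: [42, 22, 44, 18, 31]
  queue [9, 21, 26, 41] -> pop 9, enqueue [17], visited so far: [42, 22, 44, 18, 31, 9]
  queue [21, 26, 41, 17] -> pop 21, enqueue [none], visited so far: [42, 22, 44, 18, 31, 9, 21]
  queue [26, 41, 17] -> pop 26, enqueue [30], visited so far: [42, 22, 44, 18, 31, 9, 21, 26]
  queue [41, 17, 30] -> pop 41, enqueue [39], visited so far: [42, 22, 44, 18, 31, 9, 21, 26, 41]
  queue [17, 30, 39] -> pop 17, enqueue [none], visited so far: [42, 22, 44, 18, 31, 9, 21, 26, 41, 17]
  queue [30, 39] -> pop 30, enqueue [none], visited so far: [42, 22, 44, 18, 31, 9, 21, 26, 41, 17, 30]
  queue [39] -> pop 39, enqueue [none], visited so far: [42, 22, 44, 18, 31, 9, 21, 26, 41, 17, 30, 39]
Result: [42, 22, 44, 18, 31, 9, 21, 26, 41, 17, 30, 39]


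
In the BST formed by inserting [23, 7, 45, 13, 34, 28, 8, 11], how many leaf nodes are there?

Tree built from: [23, 7, 45, 13, 34, 28, 8, 11]
Tree (level-order array): [23, 7, 45, None, 13, 34, None, 8, None, 28, None, None, 11]
Rule: A leaf has 0 children.
Per-node child counts:
  node 23: 2 child(ren)
  node 7: 1 child(ren)
  node 13: 1 child(ren)
  node 8: 1 child(ren)
  node 11: 0 child(ren)
  node 45: 1 child(ren)
  node 34: 1 child(ren)
  node 28: 0 child(ren)
Matching nodes: [11, 28]
Count of leaf nodes: 2


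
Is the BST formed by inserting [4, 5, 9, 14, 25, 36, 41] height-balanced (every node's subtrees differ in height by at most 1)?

Tree (level-order array): [4, None, 5, None, 9, None, 14, None, 25, None, 36, None, 41]
Definition: a tree is height-balanced if, at every node, |h(left) - h(right)| <= 1 (empty subtree has height -1).
Bottom-up per-node check:
  node 41: h_left=-1, h_right=-1, diff=0 [OK], height=0
  node 36: h_left=-1, h_right=0, diff=1 [OK], height=1
  node 25: h_left=-1, h_right=1, diff=2 [FAIL (|-1-1|=2 > 1)], height=2
  node 14: h_left=-1, h_right=2, diff=3 [FAIL (|-1-2|=3 > 1)], height=3
  node 9: h_left=-1, h_right=3, diff=4 [FAIL (|-1-3|=4 > 1)], height=4
  node 5: h_left=-1, h_right=4, diff=5 [FAIL (|-1-4|=5 > 1)], height=5
  node 4: h_left=-1, h_right=5, diff=6 [FAIL (|-1-5|=6 > 1)], height=6
Node 25 violates the condition: |-1 - 1| = 2 > 1.
Result: Not balanced


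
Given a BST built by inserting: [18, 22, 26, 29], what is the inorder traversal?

Tree insertion order: [18, 22, 26, 29]
Tree (level-order array): [18, None, 22, None, 26, None, 29]
Inorder traversal: [18, 22, 26, 29]


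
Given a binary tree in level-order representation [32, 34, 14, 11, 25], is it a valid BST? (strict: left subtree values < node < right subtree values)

Level-order array: [32, 34, 14, 11, 25]
Validate using subtree bounds (lo, hi): at each node, require lo < value < hi,
then recurse left with hi=value and right with lo=value.
Preorder trace (stopping at first violation):
  at node 32 with bounds (-inf, +inf): OK
  at node 34 with bounds (-inf, 32): VIOLATION
Node 34 violates its bound: not (-inf < 34 < 32).
Result: Not a valid BST


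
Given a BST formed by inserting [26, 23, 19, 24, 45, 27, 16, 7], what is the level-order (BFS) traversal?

Tree insertion order: [26, 23, 19, 24, 45, 27, 16, 7]
Tree (level-order array): [26, 23, 45, 19, 24, 27, None, 16, None, None, None, None, None, 7]
BFS from the root, enqueuing left then right child of each popped node:
  queue [26] -> pop 26, enqueue [23, 45], visited so far: [26]
  queue [23, 45] -> pop 23, enqueue [19, 24], visited so far: [26, 23]
  queue [45, 19, 24] -> pop 45, enqueue [27], visited so far: [26, 23, 45]
  queue [19, 24, 27] -> pop 19, enqueue [16], visited so far: [26, 23, 45, 19]
  queue [24, 27, 16] -> pop 24, enqueue [none], visited so far: [26, 23, 45, 19, 24]
  queue [27, 16] -> pop 27, enqueue [none], visited so far: [26, 23, 45, 19, 24, 27]
  queue [16] -> pop 16, enqueue [7], visited so far: [26, 23, 45, 19, 24, 27, 16]
  queue [7] -> pop 7, enqueue [none], visited so far: [26, 23, 45, 19, 24, 27, 16, 7]
Result: [26, 23, 45, 19, 24, 27, 16, 7]


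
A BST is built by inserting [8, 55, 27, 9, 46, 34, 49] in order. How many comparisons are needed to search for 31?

Search path for 31: 8 -> 55 -> 27 -> 46 -> 34
Found: False
Comparisons: 5


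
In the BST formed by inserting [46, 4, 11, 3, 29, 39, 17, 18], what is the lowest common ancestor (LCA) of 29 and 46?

Tree insertion order: [46, 4, 11, 3, 29, 39, 17, 18]
Tree (level-order array): [46, 4, None, 3, 11, None, None, None, 29, 17, 39, None, 18]
In a BST, the LCA of p=29, q=46 is the first node v on the
root-to-leaf path with p <= v <= q (go left if both < v, right if both > v).
Walk from root:
  at 46: 29 <= 46 <= 46, this is the LCA
LCA = 46


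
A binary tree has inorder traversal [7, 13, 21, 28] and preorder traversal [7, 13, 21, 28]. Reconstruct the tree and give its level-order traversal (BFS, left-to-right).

Inorder:  [7, 13, 21, 28]
Preorder: [7, 13, 21, 28]
Algorithm: preorder visits root first, so consume preorder in order;
for each root, split the current inorder slice at that value into
left-subtree inorder and right-subtree inorder, then recurse.
Recursive splits:
  root=7; inorder splits into left=[], right=[13, 21, 28]
  root=13; inorder splits into left=[], right=[21, 28]
  root=21; inorder splits into left=[], right=[28]
  root=28; inorder splits into left=[], right=[]
Reconstructed level-order: [7, 13, 21, 28]


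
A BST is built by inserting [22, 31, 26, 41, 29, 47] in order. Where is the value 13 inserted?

Starting tree (level order): [22, None, 31, 26, 41, None, 29, None, 47]
Insertion path: 22
Result: insert 13 as left child of 22
Final tree (level order): [22, 13, 31, None, None, 26, 41, None, 29, None, 47]


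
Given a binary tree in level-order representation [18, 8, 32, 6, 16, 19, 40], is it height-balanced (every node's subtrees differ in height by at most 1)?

Tree (level-order array): [18, 8, 32, 6, 16, 19, 40]
Definition: a tree is height-balanced if, at every node, |h(left) - h(right)| <= 1 (empty subtree has height -1).
Bottom-up per-node check:
  node 6: h_left=-1, h_right=-1, diff=0 [OK], height=0
  node 16: h_left=-1, h_right=-1, diff=0 [OK], height=0
  node 8: h_left=0, h_right=0, diff=0 [OK], height=1
  node 19: h_left=-1, h_right=-1, diff=0 [OK], height=0
  node 40: h_left=-1, h_right=-1, diff=0 [OK], height=0
  node 32: h_left=0, h_right=0, diff=0 [OK], height=1
  node 18: h_left=1, h_right=1, diff=0 [OK], height=2
All nodes satisfy the balance condition.
Result: Balanced


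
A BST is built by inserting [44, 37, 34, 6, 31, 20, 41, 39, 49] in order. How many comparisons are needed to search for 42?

Search path for 42: 44 -> 37 -> 41
Found: False
Comparisons: 3


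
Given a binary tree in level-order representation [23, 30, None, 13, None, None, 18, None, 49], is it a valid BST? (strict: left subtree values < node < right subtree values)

Level-order array: [23, 30, None, 13, None, None, 18, None, 49]
Validate using subtree bounds (lo, hi): at each node, require lo < value < hi,
then recurse left with hi=value and right with lo=value.
Preorder trace (stopping at first violation):
  at node 23 with bounds (-inf, +inf): OK
  at node 30 with bounds (-inf, 23): VIOLATION
Node 30 violates its bound: not (-inf < 30 < 23).
Result: Not a valid BST


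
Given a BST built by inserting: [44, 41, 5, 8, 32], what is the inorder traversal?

Tree insertion order: [44, 41, 5, 8, 32]
Tree (level-order array): [44, 41, None, 5, None, None, 8, None, 32]
Inorder traversal: [5, 8, 32, 41, 44]


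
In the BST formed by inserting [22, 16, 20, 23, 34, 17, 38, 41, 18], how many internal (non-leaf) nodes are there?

Tree built from: [22, 16, 20, 23, 34, 17, 38, 41, 18]
Tree (level-order array): [22, 16, 23, None, 20, None, 34, 17, None, None, 38, None, 18, None, 41]
Rule: An internal node has at least one child.
Per-node child counts:
  node 22: 2 child(ren)
  node 16: 1 child(ren)
  node 20: 1 child(ren)
  node 17: 1 child(ren)
  node 18: 0 child(ren)
  node 23: 1 child(ren)
  node 34: 1 child(ren)
  node 38: 1 child(ren)
  node 41: 0 child(ren)
Matching nodes: [22, 16, 20, 17, 23, 34, 38]
Count of internal (non-leaf) nodes: 7


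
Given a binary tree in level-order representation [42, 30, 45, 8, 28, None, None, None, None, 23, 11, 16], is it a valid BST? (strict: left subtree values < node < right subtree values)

Level-order array: [42, 30, 45, 8, 28, None, None, None, None, 23, 11, 16]
Validate using subtree bounds (lo, hi): at each node, require lo < value < hi,
then recurse left with hi=value and right with lo=value.
Preorder trace (stopping at first violation):
  at node 42 with bounds (-inf, +inf): OK
  at node 30 with bounds (-inf, 42): OK
  at node 8 with bounds (-inf, 30): OK
  at node 28 with bounds (30, 42): VIOLATION
Node 28 violates its bound: not (30 < 28 < 42).
Result: Not a valid BST


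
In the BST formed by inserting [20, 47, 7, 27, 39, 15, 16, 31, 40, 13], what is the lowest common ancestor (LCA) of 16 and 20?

Tree insertion order: [20, 47, 7, 27, 39, 15, 16, 31, 40, 13]
Tree (level-order array): [20, 7, 47, None, 15, 27, None, 13, 16, None, 39, None, None, None, None, 31, 40]
In a BST, the LCA of p=16, q=20 is the first node v on the
root-to-leaf path with p <= v <= q (go left if both < v, right if both > v).
Walk from root:
  at 20: 16 <= 20 <= 20, this is the LCA
LCA = 20


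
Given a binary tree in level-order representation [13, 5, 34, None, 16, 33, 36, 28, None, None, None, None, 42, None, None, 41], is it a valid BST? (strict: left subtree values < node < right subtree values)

Level-order array: [13, 5, 34, None, 16, 33, 36, 28, None, None, None, None, 42, None, None, 41]
Validate using subtree bounds (lo, hi): at each node, require lo < value < hi,
then recurse left with hi=value and right with lo=value.
Preorder trace (stopping at first violation):
  at node 13 with bounds (-inf, +inf): OK
  at node 5 with bounds (-inf, 13): OK
  at node 16 with bounds (5, 13): VIOLATION
Node 16 violates its bound: not (5 < 16 < 13).
Result: Not a valid BST


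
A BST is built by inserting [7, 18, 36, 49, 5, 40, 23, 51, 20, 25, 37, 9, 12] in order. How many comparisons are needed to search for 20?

Search path for 20: 7 -> 18 -> 36 -> 23 -> 20
Found: True
Comparisons: 5


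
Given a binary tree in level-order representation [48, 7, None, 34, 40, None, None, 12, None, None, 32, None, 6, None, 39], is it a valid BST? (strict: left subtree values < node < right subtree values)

Level-order array: [48, 7, None, 34, 40, None, None, 12, None, None, 32, None, 6, None, 39]
Validate using subtree bounds (lo, hi): at each node, require lo < value < hi,
then recurse left with hi=value and right with lo=value.
Preorder trace (stopping at first violation):
  at node 48 with bounds (-inf, +inf): OK
  at node 7 with bounds (-inf, 48): OK
  at node 34 with bounds (-inf, 7): VIOLATION
Node 34 violates its bound: not (-inf < 34 < 7).
Result: Not a valid BST


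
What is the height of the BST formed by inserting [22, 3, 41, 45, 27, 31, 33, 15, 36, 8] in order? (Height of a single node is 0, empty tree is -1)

Insertion order: [22, 3, 41, 45, 27, 31, 33, 15, 36, 8]
Tree (level-order array): [22, 3, 41, None, 15, 27, 45, 8, None, None, 31, None, None, None, None, None, 33, None, 36]
Compute height bottom-up (empty subtree = -1):
  height(8) = 1 + max(-1, -1) = 0
  height(15) = 1 + max(0, -1) = 1
  height(3) = 1 + max(-1, 1) = 2
  height(36) = 1 + max(-1, -1) = 0
  height(33) = 1 + max(-1, 0) = 1
  height(31) = 1 + max(-1, 1) = 2
  height(27) = 1 + max(-1, 2) = 3
  height(45) = 1 + max(-1, -1) = 0
  height(41) = 1 + max(3, 0) = 4
  height(22) = 1 + max(2, 4) = 5
Height = 5


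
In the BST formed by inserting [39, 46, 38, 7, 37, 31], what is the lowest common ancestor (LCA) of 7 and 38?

Tree insertion order: [39, 46, 38, 7, 37, 31]
Tree (level-order array): [39, 38, 46, 7, None, None, None, None, 37, 31]
In a BST, the LCA of p=7, q=38 is the first node v on the
root-to-leaf path with p <= v <= q (go left if both < v, right if both > v).
Walk from root:
  at 39: both 7 and 38 < 39, go left
  at 38: 7 <= 38 <= 38, this is the LCA
LCA = 38


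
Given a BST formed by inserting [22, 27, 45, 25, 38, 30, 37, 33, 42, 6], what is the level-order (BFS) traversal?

Tree insertion order: [22, 27, 45, 25, 38, 30, 37, 33, 42, 6]
Tree (level-order array): [22, 6, 27, None, None, 25, 45, None, None, 38, None, 30, 42, None, 37, None, None, 33]
BFS from the root, enqueuing left then right child of each popped node:
  queue [22] -> pop 22, enqueue [6, 27], visited so far: [22]
  queue [6, 27] -> pop 6, enqueue [none], visited so far: [22, 6]
  queue [27] -> pop 27, enqueue [25, 45], visited so far: [22, 6, 27]
  queue [25, 45] -> pop 25, enqueue [none], visited so far: [22, 6, 27, 25]
  queue [45] -> pop 45, enqueue [38], visited so far: [22, 6, 27, 25, 45]
  queue [38] -> pop 38, enqueue [30, 42], visited so far: [22, 6, 27, 25, 45, 38]
  queue [30, 42] -> pop 30, enqueue [37], visited so far: [22, 6, 27, 25, 45, 38, 30]
  queue [42, 37] -> pop 42, enqueue [none], visited so far: [22, 6, 27, 25, 45, 38, 30, 42]
  queue [37] -> pop 37, enqueue [33], visited so far: [22, 6, 27, 25, 45, 38, 30, 42, 37]
  queue [33] -> pop 33, enqueue [none], visited so far: [22, 6, 27, 25, 45, 38, 30, 42, 37, 33]
Result: [22, 6, 27, 25, 45, 38, 30, 42, 37, 33]


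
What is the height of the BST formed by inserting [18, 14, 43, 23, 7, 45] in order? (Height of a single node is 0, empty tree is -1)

Insertion order: [18, 14, 43, 23, 7, 45]
Tree (level-order array): [18, 14, 43, 7, None, 23, 45]
Compute height bottom-up (empty subtree = -1):
  height(7) = 1 + max(-1, -1) = 0
  height(14) = 1 + max(0, -1) = 1
  height(23) = 1 + max(-1, -1) = 0
  height(45) = 1 + max(-1, -1) = 0
  height(43) = 1 + max(0, 0) = 1
  height(18) = 1 + max(1, 1) = 2
Height = 2


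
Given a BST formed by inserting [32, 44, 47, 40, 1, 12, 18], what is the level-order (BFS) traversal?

Tree insertion order: [32, 44, 47, 40, 1, 12, 18]
Tree (level-order array): [32, 1, 44, None, 12, 40, 47, None, 18]
BFS from the root, enqueuing left then right child of each popped node:
  queue [32] -> pop 32, enqueue [1, 44], visited so far: [32]
  queue [1, 44] -> pop 1, enqueue [12], visited so far: [32, 1]
  queue [44, 12] -> pop 44, enqueue [40, 47], visited so far: [32, 1, 44]
  queue [12, 40, 47] -> pop 12, enqueue [18], visited so far: [32, 1, 44, 12]
  queue [40, 47, 18] -> pop 40, enqueue [none], visited so far: [32, 1, 44, 12, 40]
  queue [47, 18] -> pop 47, enqueue [none], visited so far: [32, 1, 44, 12, 40, 47]
  queue [18] -> pop 18, enqueue [none], visited so far: [32, 1, 44, 12, 40, 47, 18]
Result: [32, 1, 44, 12, 40, 47, 18]


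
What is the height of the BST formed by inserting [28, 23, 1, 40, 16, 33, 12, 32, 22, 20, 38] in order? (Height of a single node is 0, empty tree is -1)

Insertion order: [28, 23, 1, 40, 16, 33, 12, 32, 22, 20, 38]
Tree (level-order array): [28, 23, 40, 1, None, 33, None, None, 16, 32, 38, 12, 22, None, None, None, None, None, None, 20]
Compute height bottom-up (empty subtree = -1):
  height(12) = 1 + max(-1, -1) = 0
  height(20) = 1 + max(-1, -1) = 0
  height(22) = 1 + max(0, -1) = 1
  height(16) = 1 + max(0, 1) = 2
  height(1) = 1 + max(-1, 2) = 3
  height(23) = 1 + max(3, -1) = 4
  height(32) = 1 + max(-1, -1) = 0
  height(38) = 1 + max(-1, -1) = 0
  height(33) = 1 + max(0, 0) = 1
  height(40) = 1 + max(1, -1) = 2
  height(28) = 1 + max(4, 2) = 5
Height = 5


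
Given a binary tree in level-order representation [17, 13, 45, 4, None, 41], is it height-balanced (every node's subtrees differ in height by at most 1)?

Tree (level-order array): [17, 13, 45, 4, None, 41]
Definition: a tree is height-balanced if, at every node, |h(left) - h(right)| <= 1 (empty subtree has height -1).
Bottom-up per-node check:
  node 4: h_left=-1, h_right=-1, diff=0 [OK], height=0
  node 13: h_left=0, h_right=-1, diff=1 [OK], height=1
  node 41: h_left=-1, h_right=-1, diff=0 [OK], height=0
  node 45: h_left=0, h_right=-1, diff=1 [OK], height=1
  node 17: h_left=1, h_right=1, diff=0 [OK], height=2
All nodes satisfy the balance condition.
Result: Balanced


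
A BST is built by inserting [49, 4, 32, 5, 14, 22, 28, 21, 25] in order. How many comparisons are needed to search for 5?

Search path for 5: 49 -> 4 -> 32 -> 5
Found: True
Comparisons: 4


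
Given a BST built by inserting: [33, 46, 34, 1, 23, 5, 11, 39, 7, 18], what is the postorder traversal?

Tree insertion order: [33, 46, 34, 1, 23, 5, 11, 39, 7, 18]
Tree (level-order array): [33, 1, 46, None, 23, 34, None, 5, None, None, 39, None, 11, None, None, 7, 18]
Postorder traversal: [7, 18, 11, 5, 23, 1, 39, 34, 46, 33]


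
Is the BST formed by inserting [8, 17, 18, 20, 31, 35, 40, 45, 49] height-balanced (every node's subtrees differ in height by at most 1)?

Tree (level-order array): [8, None, 17, None, 18, None, 20, None, 31, None, 35, None, 40, None, 45, None, 49]
Definition: a tree is height-balanced if, at every node, |h(left) - h(right)| <= 1 (empty subtree has height -1).
Bottom-up per-node check:
  node 49: h_left=-1, h_right=-1, diff=0 [OK], height=0
  node 45: h_left=-1, h_right=0, diff=1 [OK], height=1
  node 40: h_left=-1, h_right=1, diff=2 [FAIL (|-1-1|=2 > 1)], height=2
  node 35: h_left=-1, h_right=2, diff=3 [FAIL (|-1-2|=3 > 1)], height=3
  node 31: h_left=-1, h_right=3, diff=4 [FAIL (|-1-3|=4 > 1)], height=4
  node 20: h_left=-1, h_right=4, diff=5 [FAIL (|-1-4|=5 > 1)], height=5
  node 18: h_left=-1, h_right=5, diff=6 [FAIL (|-1-5|=6 > 1)], height=6
  node 17: h_left=-1, h_right=6, diff=7 [FAIL (|-1-6|=7 > 1)], height=7
  node 8: h_left=-1, h_right=7, diff=8 [FAIL (|-1-7|=8 > 1)], height=8
Node 40 violates the condition: |-1 - 1| = 2 > 1.
Result: Not balanced
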